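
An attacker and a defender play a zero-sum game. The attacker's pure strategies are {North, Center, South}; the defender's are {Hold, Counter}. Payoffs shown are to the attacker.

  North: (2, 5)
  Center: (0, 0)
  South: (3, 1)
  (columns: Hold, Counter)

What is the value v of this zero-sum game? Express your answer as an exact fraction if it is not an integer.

13/5

Row minima: North → 2, Center → 0, South → 1; maximin = 2.
Column maxima: Hold → 3, Counter → 5; minimax = 3.
2 ≠ 3, so there is no saddle point; optimal play is mixed.
Center is strictly dominated by North, so the attacker never plays it.
On the remaining 2×2 (North, South vs Hold, Counter):
Let the attacker play North with probability p. Expected payoff against Hold: 2p + 3(1−p) = −p + 3; against Counter: 5p + 1(1−p) = 4p + 1.
Setting these equal: −p + 3 = 4p + 1 ⇒ −5p = -2 ⇒ p = 2/5, and the value is (-1)·(2/5) + 3 = 13/5.
For the defender: with q = P(Hold), equating North's and South's payoffs gives −3q + 5 = 2q + 1 ⇒ q = 4/5.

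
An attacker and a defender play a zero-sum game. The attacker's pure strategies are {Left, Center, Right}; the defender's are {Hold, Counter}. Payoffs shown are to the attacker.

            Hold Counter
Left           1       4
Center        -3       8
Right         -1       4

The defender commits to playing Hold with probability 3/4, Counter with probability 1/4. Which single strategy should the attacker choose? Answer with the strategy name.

Left

Expected payoff of Left: (3/4)·1 + (1/4)·4 = 7/4.
Expected payoff of Center: (3/4)·(-3) + (1/4)·8 = -1/4.
Expected payoff of Right: (3/4)·(-1) + (1/4)·4 = 1/4.
The largest is 7/4, so the attacker's best response is Left.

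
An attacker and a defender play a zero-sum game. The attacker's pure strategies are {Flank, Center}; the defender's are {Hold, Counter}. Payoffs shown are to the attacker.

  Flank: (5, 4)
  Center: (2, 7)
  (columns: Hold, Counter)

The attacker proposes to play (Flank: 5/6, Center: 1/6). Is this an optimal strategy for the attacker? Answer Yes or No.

Against Hold this mix gives (5/6)·5 + (1/6)·2 = 9/2.
Against Counter this mix gives (5/6)·4 + (1/6)·7 = 9/2.
All of the defender's active replies (Hold, Counter) yield 9/2, and no column does worse for the attacker. The mix makes the defender indifferent and guarantees 9/2, so it is optimal.

Yes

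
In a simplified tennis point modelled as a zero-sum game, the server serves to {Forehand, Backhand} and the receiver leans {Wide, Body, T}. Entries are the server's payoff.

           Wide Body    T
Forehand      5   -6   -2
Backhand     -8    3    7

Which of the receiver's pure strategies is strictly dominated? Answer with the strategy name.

Body holds the server's payoff strictly below T in every row: -6 < -2, 3 < 7.
So T is strictly dominated for the receiver.

T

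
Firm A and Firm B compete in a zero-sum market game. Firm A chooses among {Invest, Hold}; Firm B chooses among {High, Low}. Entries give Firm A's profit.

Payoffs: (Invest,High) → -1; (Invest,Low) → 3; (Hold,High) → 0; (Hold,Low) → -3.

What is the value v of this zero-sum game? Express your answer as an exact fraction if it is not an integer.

Row minima: Invest → -1, Hold → -3; maximin = -1.
Column maxima: High → 0, Low → 3; minimax = 0.
-1 ≠ 0, so there is no saddle point; optimal play is mixed.
Let Firm A play Invest with probability p. Expected payoff against High: (-1)p + 0(1−p) = −p; against Low: 3p + (-3)(1−p) = 6p − 3.
Setting these equal: −p = 6p − 3 ⇒ −7p = -3 ⇒ p = 3/7, and the value is (-1)·(3/7) = -3/7.
For Firm B: with q = P(High), equating Invest's and Hold's payoffs gives −4q + 3 = 3q − 3 ⇒ q = 6/7.

-3/7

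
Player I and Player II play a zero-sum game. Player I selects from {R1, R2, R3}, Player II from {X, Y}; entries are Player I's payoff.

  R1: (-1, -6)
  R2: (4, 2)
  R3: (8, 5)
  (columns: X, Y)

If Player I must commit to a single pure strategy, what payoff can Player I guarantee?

5

Row minima: R1 → -6, R2 → 2, R3 → 5.
The best of these is 5.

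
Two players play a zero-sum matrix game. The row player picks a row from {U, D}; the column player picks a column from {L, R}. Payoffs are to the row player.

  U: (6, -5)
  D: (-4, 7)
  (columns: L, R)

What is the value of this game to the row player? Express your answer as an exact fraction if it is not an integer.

Row minima: U → -5, D → -4; maximin = -4.
Column maxima: L → 6, R → 7; minimax = 6.
-4 ≠ 6, so there is no saddle point; optimal play is mixed.
Let the row player play U with probability p. Expected payoff against L: 6p + (-4)(1−p) = 10p − 4; against R: (-5)p + 7(1−p) = −12p + 7.
Setting these equal: 10p − 4 = −12p + 7 ⇒ 22p = 11 ⇒ p = 1/2, and the value is (10)·(1/2) − 4 = 1.
For the column player: with q = P(L), equating U's and D's payoffs gives 11q − 5 = −11q + 7 ⇒ q = 6/11.

1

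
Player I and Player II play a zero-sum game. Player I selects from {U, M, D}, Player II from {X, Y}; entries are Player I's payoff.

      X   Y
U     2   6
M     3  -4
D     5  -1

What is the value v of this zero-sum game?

16/5

Row minima: U → 2, M → -4, D → -1; maximin = 2.
Column maxima: X → 5, Y → 6; minimax = 5.
2 ≠ 5, so there is no saddle point; optimal play is mixed.
M is strictly dominated by D, so Player I never plays it.
On the remaining 2×2 (U, D vs X, Y):
Let Player I play U with probability p. Expected payoff against X: 2p + 5(1−p) = −3p + 5; against Y: 6p + (-1)(1−p) = 7p − 1.
Setting these equal: −3p + 5 = 7p − 1 ⇒ −10p = -6 ⇒ p = 3/5, and the value is (-3)·(3/5) + 5 = 16/5.
For Player II: with q = P(X), equating U's and D's payoffs gives −4q + 6 = 6q − 1 ⇒ q = 7/10.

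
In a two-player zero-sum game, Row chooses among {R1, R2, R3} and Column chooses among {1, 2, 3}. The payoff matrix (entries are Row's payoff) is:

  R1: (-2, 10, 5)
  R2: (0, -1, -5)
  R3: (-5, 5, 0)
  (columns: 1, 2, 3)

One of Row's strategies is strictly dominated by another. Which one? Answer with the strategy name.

R3

R1 gives a strictly higher payoff than R3 against every column: -2 > -5, 10 > 5, 5 > 0.
So R3 is strictly dominated and Row never plays it.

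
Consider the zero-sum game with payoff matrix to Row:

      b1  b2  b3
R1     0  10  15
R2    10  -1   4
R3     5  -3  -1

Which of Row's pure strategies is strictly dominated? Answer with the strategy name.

R3

R2 gives a strictly higher payoff than R3 against every column: 10 > 5, -1 > -3, 4 > -1.
So R3 is strictly dominated and Row never plays it.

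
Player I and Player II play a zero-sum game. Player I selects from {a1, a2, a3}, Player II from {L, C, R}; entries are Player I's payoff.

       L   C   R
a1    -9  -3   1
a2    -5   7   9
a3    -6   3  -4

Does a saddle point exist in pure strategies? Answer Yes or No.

Row minima: a1 → -9, a2 → -5, a3 → -6; maximin = -5.
Column maxima: L → -5, C → 7, R → 9; minimax = -5.
maximin = minimax = -5, so a saddle point exists.

Yes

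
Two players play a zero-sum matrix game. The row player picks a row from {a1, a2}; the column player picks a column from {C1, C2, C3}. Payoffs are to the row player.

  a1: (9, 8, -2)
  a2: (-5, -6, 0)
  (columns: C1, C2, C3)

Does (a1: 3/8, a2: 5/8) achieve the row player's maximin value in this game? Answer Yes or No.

Yes

Against C1 this mix gives (3/8)·9 + (5/8)·(-5) = 1/4.
Against C2 this mix gives (3/8)·8 + (5/8)·(-6) = -3/4.
Against C3 this mix gives (3/8)·(-2) + (5/8)·0 = -3/4.
All of the column player's active replies (C2, C3) yield -3/4, and no column does worse for the row player. The mix makes the column player indifferent and guarantees -3/4, so it is optimal.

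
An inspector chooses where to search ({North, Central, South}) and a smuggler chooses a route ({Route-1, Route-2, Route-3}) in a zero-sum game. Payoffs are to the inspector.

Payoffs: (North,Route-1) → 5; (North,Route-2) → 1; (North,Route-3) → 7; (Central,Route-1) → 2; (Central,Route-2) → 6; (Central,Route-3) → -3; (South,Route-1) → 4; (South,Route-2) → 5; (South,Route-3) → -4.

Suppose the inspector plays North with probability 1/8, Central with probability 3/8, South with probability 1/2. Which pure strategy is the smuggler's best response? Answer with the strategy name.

Route-3

If the smuggler plays Route-1, the inspector's expected payoff is (1/8)·5 + (3/8)·2 + (1/2)·4 = 27/8.
If the smuggler plays Route-2, the inspector's expected payoff is (1/8)·1 + (3/8)·6 + (1/2)·5 = 39/8.
If the smuggler plays Route-3, the inspector's expected payoff is (1/8)·7 + (3/8)·(-3) + (1/2)·(-4) = -9/4.
The smuggler minimizes the inspector's payoff; the smallest is -9/4, so the best response is Route-3.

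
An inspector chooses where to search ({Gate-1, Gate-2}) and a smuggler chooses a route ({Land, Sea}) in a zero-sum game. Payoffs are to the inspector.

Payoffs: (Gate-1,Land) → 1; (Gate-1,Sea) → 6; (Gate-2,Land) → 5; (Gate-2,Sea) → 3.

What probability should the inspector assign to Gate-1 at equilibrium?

Row minima: Gate-1 → 1, Gate-2 → 3; maximin = 3.
Column maxima: Land → 5, Sea → 6; minimax = 5.
3 ≠ 5, so there is no saddle point; optimal play is mixed.
Let the inspector play Gate-1 with probability p. Expected payoff against Land: 1p + 5(1−p) = −4p + 5; against Sea: 6p + 3(1−p) = 3p + 3.
Setting these equal: −4p + 5 = 3p + 3 ⇒ −7p = -2 ⇒ p = 2/7, and the value is (-4)·(2/7) + 5 = 27/7.
For the smuggler: with q = P(Land), equating Gate-1's and Gate-2's payoffs gives −5q + 6 = 2q + 3 ⇒ q = 3/7.

2/7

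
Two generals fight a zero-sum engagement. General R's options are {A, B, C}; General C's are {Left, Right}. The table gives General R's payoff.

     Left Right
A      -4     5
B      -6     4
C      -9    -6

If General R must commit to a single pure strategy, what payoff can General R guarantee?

Row minima: A → -4, B → -6, C → -9.
The best of these is -4.

-4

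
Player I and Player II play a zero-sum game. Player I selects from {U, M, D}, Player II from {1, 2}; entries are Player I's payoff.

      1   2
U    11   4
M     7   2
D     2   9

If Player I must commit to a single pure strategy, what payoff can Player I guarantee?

4

Row minima: U → 4, M → 2, D → 2.
The best of these is 4.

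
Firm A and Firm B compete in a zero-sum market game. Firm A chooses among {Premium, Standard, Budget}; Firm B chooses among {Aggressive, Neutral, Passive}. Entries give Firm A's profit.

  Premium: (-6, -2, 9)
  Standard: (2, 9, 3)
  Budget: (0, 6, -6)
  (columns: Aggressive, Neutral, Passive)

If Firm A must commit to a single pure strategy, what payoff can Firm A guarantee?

Row minima: Premium → -6, Standard → 2, Budget → -6.
The best of these is 2.

2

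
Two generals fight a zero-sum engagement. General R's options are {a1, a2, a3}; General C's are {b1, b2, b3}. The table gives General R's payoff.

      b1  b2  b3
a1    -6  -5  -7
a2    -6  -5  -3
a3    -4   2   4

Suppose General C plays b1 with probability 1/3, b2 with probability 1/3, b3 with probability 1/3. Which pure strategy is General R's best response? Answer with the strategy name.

Expected payoff of a1: (1/3)·(-6) + (1/3)·(-5) + (1/3)·(-7) = -6.
Expected payoff of a2: (1/3)·(-6) + (1/3)·(-5) + (1/3)·(-3) = -14/3.
Expected payoff of a3: (1/3)·(-4) + (1/3)·2 + (1/3)·4 = 2/3.
The largest is 2/3, so General R's best response is a3.

a3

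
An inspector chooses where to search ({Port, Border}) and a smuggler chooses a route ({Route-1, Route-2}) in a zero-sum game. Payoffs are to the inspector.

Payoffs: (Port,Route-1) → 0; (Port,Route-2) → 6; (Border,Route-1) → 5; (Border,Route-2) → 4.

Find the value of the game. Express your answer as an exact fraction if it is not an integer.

Row minima: Port → 0, Border → 4; maximin = 4.
Column maxima: Route-1 → 5, Route-2 → 6; minimax = 5.
4 ≠ 5, so there is no saddle point; optimal play is mixed.
Let the inspector play Port with probability p. Expected payoff against Route-1: 0p + 5(1−p) = −5p + 5; against Route-2: 6p + 4(1−p) = 2p + 4.
Setting these equal: −5p + 5 = 2p + 4 ⇒ −7p = -1 ⇒ p = 1/7, and the value is (-5)·(1/7) + 5 = 30/7.
For the smuggler: with q = P(Route-1), equating Port's and Border's payoffs gives −6q + 6 = q + 4 ⇒ q = 2/7.

30/7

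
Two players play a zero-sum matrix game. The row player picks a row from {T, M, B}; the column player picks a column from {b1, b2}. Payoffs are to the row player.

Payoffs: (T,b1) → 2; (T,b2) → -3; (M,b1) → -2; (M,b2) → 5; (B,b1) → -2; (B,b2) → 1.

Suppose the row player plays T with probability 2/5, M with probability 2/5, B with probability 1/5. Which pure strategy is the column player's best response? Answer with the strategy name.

If the column player plays b1, the row player's expected payoff is (2/5)·2 + (2/5)·(-2) + (1/5)·(-2) = -2/5.
If the column player plays b2, the row player's expected payoff is (2/5)·(-3) + (2/5)·5 + (1/5)·1 = 1.
The column player minimizes the row player's payoff; the smallest is -2/5, so the best response is b1.

b1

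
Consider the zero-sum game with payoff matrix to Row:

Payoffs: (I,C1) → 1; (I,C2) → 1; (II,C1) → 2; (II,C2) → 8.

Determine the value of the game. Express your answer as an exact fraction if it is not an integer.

2

Row minima: I → 1, II → 2; maximin = 2.
Column maxima: C1 → 2, C2 → 8; minimax = 2.
Since maximin = minimax = 2, there is a saddle point and the value is 2.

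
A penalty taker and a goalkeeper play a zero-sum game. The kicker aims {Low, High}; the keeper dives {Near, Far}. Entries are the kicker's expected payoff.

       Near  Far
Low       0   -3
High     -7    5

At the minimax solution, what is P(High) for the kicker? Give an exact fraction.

Row minima: Low → -3, High → -7; maximin = -3.
Column maxima: Near → 0, Far → 5; minimax = 0.
-3 ≠ 0, so there is no saddle point; optimal play is mixed.
Let the kicker play Low with probability p. Expected payoff against Near: 0p + (-7)(1−p) = 7p − 7; against Far: (-3)p + 5(1−p) = −8p + 5.
Setting these equal: 7p − 7 = −8p + 5 ⇒ 15p = 12 ⇒ p = 4/5, and the value is (7)·(4/5) − 7 = -7/5.
For the keeper: with q = P(Near), equating Low's and High's payoffs gives 3q − 3 = −12q + 5 ⇒ q = 8/15.

1/5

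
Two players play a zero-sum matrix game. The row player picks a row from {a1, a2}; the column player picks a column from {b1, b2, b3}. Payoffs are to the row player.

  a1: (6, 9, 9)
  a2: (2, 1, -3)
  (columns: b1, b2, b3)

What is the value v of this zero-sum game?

Row minima: a1 → 6, a2 → -3; maximin = 6.
Column maxima: b1 → 6, b2 → 9, b3 → 9; minimax = 6.
Since maximin = minimax = 6, there is a saddle point and the value is 6.

6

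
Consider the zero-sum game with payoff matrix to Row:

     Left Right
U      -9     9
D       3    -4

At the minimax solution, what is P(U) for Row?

Row minima: U → -9, D → -4; maximin = -4.
Column maxima: Left → 3, Right → 9; minimax = 3.
-4 ≠ 3, so there is no saddle point; optimal play is mixed.
Let Row play U with probability p. Expected payoff against Left: (-9)p + 3(1−p) = −12p + 3; against Right: 9p + (-4)(1−p) = 13p − 4.
Setting these equal: −12p + 3 = 13p − 4 ⇒ −25p = -7 ⇒ p = 7/25, and the value is (-12)·(7/25) + 3 = -9/25.
For Column: with q = P(Left), equating U's and D's payoffs gives −18q + 9 = 7q − 4 ⇒ q = 13/25.

7/25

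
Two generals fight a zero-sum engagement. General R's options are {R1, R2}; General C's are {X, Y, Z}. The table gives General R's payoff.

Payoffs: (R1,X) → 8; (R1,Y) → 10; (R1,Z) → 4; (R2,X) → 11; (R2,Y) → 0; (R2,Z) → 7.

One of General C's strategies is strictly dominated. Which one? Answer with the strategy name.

X

Z holds General R's payoff strictly below X in every row: 4 < 8, 7 < 11.
So X is strictly dominated for General C.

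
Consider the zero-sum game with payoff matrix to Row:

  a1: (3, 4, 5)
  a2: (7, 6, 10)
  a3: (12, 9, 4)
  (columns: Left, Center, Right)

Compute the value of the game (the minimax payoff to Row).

Row minima: a1 → 3, a2 → 6, a3 → 4; maximin = 6.
Column maxima: Left → 12, Center → 9, Right → 10; minimax = 9.
6 ≠ 9, so there is no saddle point; optimal play is mixed.
a1 is strictly dominated by a2, so Row never plays it.
With a1 eliminated, Left is strictly dominated by Center (it gives Row strictly more in every remaining row), so Column never plays it.
On the remaining 2×2 (a2, a3 vs Center, Right):
Let Row play a2 with probability p. Expected payoff against Center: 6p + 9(1−p) = −3p + 9; against Right: 10p + 4(1−p) = 6p + 4.
Setting these equal: −3p + 9 = 6p + 4 ⇒ −9p = -5 ⇒ p = 5/9, and the value is (-3)·(5/9) + 9 = 22/3.
For Column: with q = P(Center), equating a2's and a3's payoffs gives −4q + 10 = 5q + 4 ⇒ q = 2/3.

22/3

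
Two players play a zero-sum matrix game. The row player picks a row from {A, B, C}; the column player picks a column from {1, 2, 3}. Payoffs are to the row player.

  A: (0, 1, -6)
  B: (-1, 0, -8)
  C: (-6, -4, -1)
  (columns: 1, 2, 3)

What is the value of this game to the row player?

Row minima: A → -6, B → -8, C → -6; maximin = -6.
Column maxima: 1 → 0, 2 → 1, 3 → -1; minimax = -1.
-6 ≠ -1, so there is no saddle point; optimal play is mixed.
B is strictly dominated by A, so the row player never plays it.
2 is strictly dominated by 1 (it gives the row player strictly more in every row), so the column player never plays it.
On the remaining 2×2 (A, C vs 1, 3):
Let the row player play A with probability p. Expected payoff against 1: 0p + (-6)(1−p) = 6p − 6; against 3: (-6)p + (-1)(1−p) = −5p − 1.
Setting these equal: 6p − 6 = −5p − 1 ⇒ 11p = 5 ⇒ p = 5/11, and the value is (6)·(5/11) − 6 = -36/11.
For the column player: with q = P(1), equating A's and C's payoffs gives 6q − 6 = −5q − 1 ⇒ q = 5/11.

-36/11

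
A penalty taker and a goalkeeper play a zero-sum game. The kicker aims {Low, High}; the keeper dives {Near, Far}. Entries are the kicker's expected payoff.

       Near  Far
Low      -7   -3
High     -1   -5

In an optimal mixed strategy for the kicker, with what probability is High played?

1/2

Row minima: Low → -7, High → -5; maximin = -5.
Column maxima: Near → -1, Far → -3; minimax = -3.
-5 ≠ -3, so there is no saddle point; optimal play is mixed.
Let the kicker play Low with probability p. Expected payoff against Near: (-7)p + (-1)(1−p) = −6p − 1; against Far: (-3)p + (-5)(1−p) = 2p − 5.
Setting these equal: −6p − 1 = 2p − 5 ⇒ −8p = -4 ⇒ p = 1/2, and the value is (-6)·(1/2) − 1 = -4.
For the keeper: with q = P(Near), equating Low's and High's payoffs gives −4q − 3 = 4q − 5 ⇒ q = 1/4.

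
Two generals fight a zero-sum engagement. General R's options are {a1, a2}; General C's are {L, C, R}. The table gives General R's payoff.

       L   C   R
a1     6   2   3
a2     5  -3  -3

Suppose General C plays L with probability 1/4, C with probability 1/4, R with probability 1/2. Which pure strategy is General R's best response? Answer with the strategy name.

a1

Expected payoff of a1: (1/4)·6 + (1/4)·2 + (1/2)·3 = 7/2.
Expected payoff of a2: (1/4)·5 + (1/4)·(-3) + (1/2)·(-3) = -1.
The largest is 7/2, so General R's best response is a1.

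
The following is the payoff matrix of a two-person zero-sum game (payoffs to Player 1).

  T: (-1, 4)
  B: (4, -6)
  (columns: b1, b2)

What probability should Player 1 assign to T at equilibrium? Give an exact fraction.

Row minima: T → -1, B → -6; maximin = -1.
Column maxima: b1 → 4, b2 → 4; minimax = 4.
-1 ≠ 4, so there is no saddle point; optimal play is mixed.
Let Player 1 play T with probability p. Expected payoff against b1: (-1)p + 4(1−p) = −5p + 4; against b2: 4p + (-6)(1−p) = 10p − 6.
Setting these equal: −5p + 4 = 10p − 6 ⇒ −15p = -10 ⇒ p = 2/3, and the value is (-5)·(2/3) + 4 = 2/3.
For Player 2: with q = P(b1), equating T's and B's payoffs gives −5q + 4 = 10q − 6 ⇒ q = 2/3.

2/3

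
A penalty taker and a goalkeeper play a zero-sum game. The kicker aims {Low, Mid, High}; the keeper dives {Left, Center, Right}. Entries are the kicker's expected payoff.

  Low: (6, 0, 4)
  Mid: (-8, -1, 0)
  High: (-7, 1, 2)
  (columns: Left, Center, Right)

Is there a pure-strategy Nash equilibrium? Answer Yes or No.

No

Row minima: Low → 0, Mid → -8, High → -7; maximin = 0.
Column maxima: Left → 6, Center → 1, Right → 4; minimax = 1.
0 ≠ 1, so no pure-strategy equilibrium exists.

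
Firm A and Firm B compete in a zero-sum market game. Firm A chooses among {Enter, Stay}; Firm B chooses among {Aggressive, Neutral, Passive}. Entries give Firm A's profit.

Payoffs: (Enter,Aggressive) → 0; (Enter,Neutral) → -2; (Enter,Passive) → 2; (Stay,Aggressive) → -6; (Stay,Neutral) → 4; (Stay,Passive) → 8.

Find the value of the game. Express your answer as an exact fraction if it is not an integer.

Row minima: Enter → -2, Stay → -6; maximin = -2.
Column maxima: Aggressive → 0, Neutral → 4, Passive → 8; minimax = 0.
-2 ≠ 0, so there is no saddle point; optimal play is mixed.
Passive is strictly dominated by Aggressive (it gives Firm A strictly more in every row), so Firm B never plays it.
On the remaining 2×2 (Enter, Stay vs Aggressive, Neutral):
Let Firm A play Enter with probability p. Expected payoff against Aggressive: 0p + (-6)(1−p) = 6p − 6; against Neutral: (-2)p + 4(1−p) = −6p + 4.
Setting these equal: 6p − 6 = −6p + 4 ⇒ 12p = 10 ⇒ p = 5/6, and the value is (6)·(5/6) − 6 = -1.
For Firm B: with q = P(Aggressive), equating Enter's and Stay's payoffs gives 2q − 2 = −10q + 4 ⇒ q = 1/2.

-1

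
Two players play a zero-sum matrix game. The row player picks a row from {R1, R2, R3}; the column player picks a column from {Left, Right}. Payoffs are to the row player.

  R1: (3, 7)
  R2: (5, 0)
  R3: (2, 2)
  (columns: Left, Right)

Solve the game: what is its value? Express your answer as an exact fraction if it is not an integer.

Row minima: R1 → 3, R2 → 0, R3 → 2; maximin = 3.
Column maxima: Left → 5, Right → 7; minimax = 5.
3 ≠ 5, so there is no saddle point; optimal play is mixed.
R3 is strictly dominated by R1, so the row player never plays it.
On the remaining 2×2 (R1, R2 vs Left, Right):
Let the row player play R1 with probability p. Expected payoff against Left: 3p + 5(1−p) = −2p + 5; against Right: 7p + 0(1−p) = 7p.
Setting these equal: −2p + 5 = 7p ⇒ −9p = -5 ⇒ p = 5/9, and the value is (-2)·(5/9) + 5 = 35/9.
For the column player: with q = P(Left), equating R1's and R2's payoffs gives −4q + 7 = 5q ⇒ q = 7/9.

35/9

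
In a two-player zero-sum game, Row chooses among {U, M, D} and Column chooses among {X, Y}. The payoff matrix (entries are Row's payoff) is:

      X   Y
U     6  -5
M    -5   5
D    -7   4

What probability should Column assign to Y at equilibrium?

Row minima: U → -5, M → -5, D → -7; maximin = -5.
Column maxima: X → 6, Y → 5; minimax = 5.
-5 ≠ 5, so there is no saddle point; optimal play is mixed.
D is strictly dominated by M, so Row never plays it.
On the remaining 2×2 (U, M vs X, Y):
Let Row play U with probability p. Expected payoff against X: 6p + (-5)(1−p) = 11p − 5; against Y: (-5)p + 5(1−p) = −10p + 5.
Setting these equal: 11p − 5 = −10p + 5 ⇒ 21p = 10 ⇒ p = 10/21, and the value is (11)·(10/21) − 5 = 5/21.
For Column: with q = P(X), equating U's and M's payoffs gives 11q − 5 = −10q + 5 ⇒ q = 10/21.

11/21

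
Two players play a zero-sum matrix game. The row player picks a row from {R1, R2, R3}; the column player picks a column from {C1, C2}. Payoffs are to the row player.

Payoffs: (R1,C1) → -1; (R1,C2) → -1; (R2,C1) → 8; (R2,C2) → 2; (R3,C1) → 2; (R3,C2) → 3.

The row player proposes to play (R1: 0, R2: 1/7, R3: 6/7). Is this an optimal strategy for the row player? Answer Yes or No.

Against C1 this mix gives (1/7)·8 + (6/7)·2 = 20/7.
Against C2 this mix gives (1/7)·2 + (6/7)·3 = 20/7.
All of the column player's active replies (C1, C2) yield 20/7, and no column does worse for the row player. The mix makes the column player indifferent and guarantees 20/7, so it is optimal.

Yes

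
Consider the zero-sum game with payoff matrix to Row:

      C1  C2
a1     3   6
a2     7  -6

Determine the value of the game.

Row minima: a1 → 3, a2 → -6; maximin = 3.
Column maxima: C1 → 7, C2 → 6; minimax = 6.
3 ≠ 6, so there is no saddle point; optimal play is mixed.
Let Row play a1 with probability p. Expected payoff against C1: 3p + 7(1−p) = −4p + 7; against C2: 6p + (-6)(1−p) = 12p − 6.
Setting these equal: −4p + 7 = 12p − 6 ⇒ −16p = -13 ⇒ p = 13/16, and the value is (-4)·(13/16) + 7 = 15/4.
For Column: with q = P(C1), equating a1's and a2's payoffs gives −3q + 6 = 13q − 6 ⇒ q = 3/4.

15/4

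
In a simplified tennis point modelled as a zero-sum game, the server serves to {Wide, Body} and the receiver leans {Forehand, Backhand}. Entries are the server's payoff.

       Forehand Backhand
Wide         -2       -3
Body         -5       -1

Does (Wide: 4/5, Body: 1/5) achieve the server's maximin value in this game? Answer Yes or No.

Yes

Against Forehand this mix gives (4/5)·(-2) + (1/5)·(-5) = -13/5.
Against Backhand this mix gives (4/5)·(-3) + (1/5)·(-1) = -13/5.
All of the receiver's active replies (Forehand, Backhand) yield -13/5, and no column does worse for the server. The mix makes the receiver indifferent and guarantees -13/5, so it is optimal.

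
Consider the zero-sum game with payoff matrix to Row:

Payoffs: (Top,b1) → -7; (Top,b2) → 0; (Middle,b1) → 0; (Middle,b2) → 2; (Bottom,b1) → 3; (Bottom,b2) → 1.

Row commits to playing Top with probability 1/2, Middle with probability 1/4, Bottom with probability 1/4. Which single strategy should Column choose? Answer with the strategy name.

If Column plays b1, Row's expected payoff is (1/2)·(-7) + (1/4)·0 + (1/4)·3 = -11/4.
If Column plays b2, Row's expected payoff is (1/2)·0 + (1/4)·2 + (1/4)·1 = 3/4.
Column minimizes Row's payoff; the smallest is -11/4, so the best response is b1.

b1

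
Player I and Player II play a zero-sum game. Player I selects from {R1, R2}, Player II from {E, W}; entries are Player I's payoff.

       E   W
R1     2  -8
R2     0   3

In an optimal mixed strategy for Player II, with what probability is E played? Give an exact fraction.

Row minima: R1 → -8, R2 → 0; maximin = 0.
Column maxima: E → 2, W → 3; minimax = 2.
0 ≠ 2, so there is no saddle point; optimal play is mixed.
Let Player I play R1 with probability p. Expected payoff against E: 2p + 0(1−p) = 2p; against W: (-8)p + 3(1−p) = −11p + 3.
Setting these equal: 2p = −11p + 3 ⇒ 13p = 3 ⇒ p = 3/13, and the value is (2)·(3/13) = 6/13.
For Player II: with q = P(E), equating R1's and R2's payoffs gives 10q − 8 = −3q + 3 ⇒ q = 11/13.

11/13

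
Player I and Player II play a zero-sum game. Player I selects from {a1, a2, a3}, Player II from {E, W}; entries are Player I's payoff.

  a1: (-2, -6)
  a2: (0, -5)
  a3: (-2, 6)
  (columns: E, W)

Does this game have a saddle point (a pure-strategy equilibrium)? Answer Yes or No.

No

Row minima: a1 → -6, a2 → -5, a3 → -2; maximin = -2.
Column maxima: E → 0, W → 6; minimax = 0.
-2 ≠ 0, so no pure-strategy equilibrium exists.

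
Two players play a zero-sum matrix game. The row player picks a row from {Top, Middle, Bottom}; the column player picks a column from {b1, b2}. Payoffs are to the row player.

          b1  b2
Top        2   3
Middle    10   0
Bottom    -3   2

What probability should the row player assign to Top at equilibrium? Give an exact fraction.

10/11

Row minima: Top → 2, Middle → 0, Bottom → -3; maximin = 2.
Column maxima: b1 → 10, b2 → 3; minimax = 3.
2 ≠ 3, so there is no saddle point; optimal play is mixed.
Bottom is strictly dominated by Top, so the row player never plays it.
On the remaining 2×2 (Top, Middle vs b1, b2):
Let the row player play Top with probability p. Expected payoff against b1: 2p + 10(1−p) = −8p + 10; against b2: 3p + 0(1−p) = 3p.
Setting these equal: −8p + 10 = 3p ⇒ −11p = -10 ⇒ p = 10/11, and the value is (-8)·(10/11) + 10 = 30/11.
For the column player: with q = P(b1), equating Top's and Middle's payoffs gives −q + 3 = 10q ⇒ q = 3/11.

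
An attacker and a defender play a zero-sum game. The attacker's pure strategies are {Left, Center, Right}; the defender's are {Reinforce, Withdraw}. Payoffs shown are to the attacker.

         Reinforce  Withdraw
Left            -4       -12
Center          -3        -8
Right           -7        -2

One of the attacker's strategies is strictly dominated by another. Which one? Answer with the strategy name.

Left

Center gives a strictly higher payoff than Left against every column: -3 > -4, -8 > -12.
So Left is strictly dominated and the attacker never plays it.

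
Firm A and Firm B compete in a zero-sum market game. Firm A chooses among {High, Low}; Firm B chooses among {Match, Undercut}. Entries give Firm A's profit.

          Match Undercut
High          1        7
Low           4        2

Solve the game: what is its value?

13/4

Row minima: High → 1, Low → 2; maximin = 2.
Column maxima: Match → 4, Undercut → 7; minimax = 4.
2 ≠ 4, so there is no saddle point; optimal play is mixed.
Let Firm A play High with probability p. Expected payoff against Match: 1p + 4(1−p) = −3p + 4; against Undercut: 7p + 2(1−p) = 5p + 2.
Setting these equal: −3p + 4 = 5p + 2 ⇒ −8p = -2 ⇒ p = 1/4, and the value is (-3)·(1/4) + 4 = 13/4.
For Firm B: with q = P(Match), equating High's and Low's payoffs gives −6q + 7 = 2q + 2 ⇒ q = 5/8.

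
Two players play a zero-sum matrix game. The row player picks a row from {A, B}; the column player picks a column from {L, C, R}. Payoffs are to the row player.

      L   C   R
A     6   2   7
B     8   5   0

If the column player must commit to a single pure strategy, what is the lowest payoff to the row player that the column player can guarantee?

Column maxima: L → 8, C → 5, R → 7.
The smallest of these is 5.

5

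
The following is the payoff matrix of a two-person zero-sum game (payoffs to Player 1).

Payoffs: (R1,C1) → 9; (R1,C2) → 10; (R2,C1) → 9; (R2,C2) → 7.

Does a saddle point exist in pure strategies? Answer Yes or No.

Yes

Row minima: R1 → 9, R2 → 7; maximin = 9.
Column maxima: C1 → 9, C2 → 10; minimax = 9.
maximin = minimax = 9, so a saddle point exists.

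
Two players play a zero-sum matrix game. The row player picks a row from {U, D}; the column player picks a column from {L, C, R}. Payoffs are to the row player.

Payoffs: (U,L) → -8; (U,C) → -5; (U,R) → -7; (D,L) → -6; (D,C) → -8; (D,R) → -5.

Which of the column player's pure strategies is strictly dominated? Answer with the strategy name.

L holds the row player's payoff strictly below R in every row: -8 < -7, -6 < -5.
So R is strictly dominated for the column player.

R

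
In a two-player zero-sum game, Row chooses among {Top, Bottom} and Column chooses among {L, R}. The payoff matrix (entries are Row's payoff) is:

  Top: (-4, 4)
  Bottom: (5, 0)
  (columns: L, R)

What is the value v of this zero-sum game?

Row minima: Top → -4, Bottom → 0; maximin = 0.
Column maxima: L → 5, R → 4; minimax = 4.
0 ≠ 4, so there is no saddle point; optimal play is mixed.
Let Row play Top with probability p. Expected payoff against L: (-4)p + 5(1−p) = −9p + 5; against R: 4p + 0(1−p) = 4p.
Setting these equal: −9p + 5 = 4p ⇒ −13p = -5 ⇒ p = 5/13, and the value is (-9)·(5/13) + 5 = 20/13.
For Column: with q = P(L), equating Top's and Bottom's payoffs gives −8q + 4 = 5q ⇒ q = 4/13.

20/13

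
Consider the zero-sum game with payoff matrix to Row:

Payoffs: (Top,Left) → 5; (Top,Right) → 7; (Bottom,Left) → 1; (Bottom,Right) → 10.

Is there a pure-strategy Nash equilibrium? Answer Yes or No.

Row minima: Top → 5, Bottom → 1; maximin = 5.
Column maxima: Left → 5, Right → 10; minimax = 5.
maximin = minimax = 5, so a saddle point exists.

Yes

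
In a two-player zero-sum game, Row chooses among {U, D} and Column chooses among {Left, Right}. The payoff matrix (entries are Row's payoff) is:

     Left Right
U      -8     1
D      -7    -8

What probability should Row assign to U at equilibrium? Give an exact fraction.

1/10

Row minima: U → -8, D → -8; maximin = -8.
Column maxima: Left → -7, Right → 1; minimax = -7.
-8 ≠ -7, so there is no saddle point; optimal play is mixed.
Let Row play U with probability p. Expected payoff against Left: (-8)p + (-7)(1−p) = −p − 7; against Right: 1p + (-8)(1−p) = 9p − 8.
Setting these equal: −p − 7 = 9p − 8 ⇒ −10p = -1 ⇒ p = 1/10, and the value is (-1)·(1/10) − 7 = -71/10.
For Column: with q = P(Left), equating U's and D's payoffs gives −9q + 1 = q − 8 ⇒ q = 9/10.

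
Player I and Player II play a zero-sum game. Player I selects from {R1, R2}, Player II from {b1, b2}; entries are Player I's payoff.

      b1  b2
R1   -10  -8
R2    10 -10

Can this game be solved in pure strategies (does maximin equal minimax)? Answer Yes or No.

Row minima: R1 → -10, R2 → -10; maximin = -10.
Column maxima: b1 → 10, b2 → -8; minimax = -8.
-10 ≠ -8, so no pure-strategy equilibrium exists.

No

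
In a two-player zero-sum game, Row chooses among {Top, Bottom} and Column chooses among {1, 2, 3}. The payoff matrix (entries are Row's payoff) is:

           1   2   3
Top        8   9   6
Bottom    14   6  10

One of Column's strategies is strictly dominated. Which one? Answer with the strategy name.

3 holds Row's payoff strictly below 1 in every row: 6 < 8, 10 < 14.
So 1 is strictly dominated for Column.

1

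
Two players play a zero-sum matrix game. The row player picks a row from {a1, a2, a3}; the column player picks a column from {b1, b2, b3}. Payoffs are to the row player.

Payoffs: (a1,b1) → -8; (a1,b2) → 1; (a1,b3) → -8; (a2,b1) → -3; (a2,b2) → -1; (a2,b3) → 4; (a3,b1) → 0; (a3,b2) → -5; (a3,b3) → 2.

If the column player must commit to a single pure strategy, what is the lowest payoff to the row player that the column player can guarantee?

0

Column maxima: b1 → 0, b2 → 1, b3 → 4.
The smallest of these is 0.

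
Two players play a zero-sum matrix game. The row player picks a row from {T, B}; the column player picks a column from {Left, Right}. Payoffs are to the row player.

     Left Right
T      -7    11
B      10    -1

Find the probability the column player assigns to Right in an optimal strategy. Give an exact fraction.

Row minima: T → -7, B → -1; maximin = -1.
Column maxima: Left → 10, Right → 11; minimax = 10.
-1 ≠ 10, so there is no saddle point; optimal play is mixed.
Let the row player play T with probability p. Expected payoff against Left: (-7)p + 10(1−p) = −17p + 10; against Right: 11p + (-1)(1−p) = 12p − 1.
Setting these equal: −17p + 10 = 12p − 1 ⇒ −29p = -11 ⇒ p = 11/29, and the value is (-17)·(11/29) + 10 = 103/29.
For the column player: with q = P(Left), equating T's and B's payoffs gives −18q + 11 = 11q − 1 ⇒ q = 12/29.

17/29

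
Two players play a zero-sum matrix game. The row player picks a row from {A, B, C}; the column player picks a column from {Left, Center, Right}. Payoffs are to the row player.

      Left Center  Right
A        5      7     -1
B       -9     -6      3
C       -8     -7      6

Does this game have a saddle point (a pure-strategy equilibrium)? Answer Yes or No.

No

Row minima: A → -1, B → -9, C → -8; maximin = -1.
Column maxima: Left → 5, Center → 7, Right → 6; minimax = 5.
-1 ≠ 5, so no pure-strategy equilibrium exists.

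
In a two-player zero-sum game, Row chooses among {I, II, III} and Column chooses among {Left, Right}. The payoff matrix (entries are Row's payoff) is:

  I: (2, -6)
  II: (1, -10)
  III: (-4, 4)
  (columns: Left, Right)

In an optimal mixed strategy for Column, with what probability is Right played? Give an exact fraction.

Row minima: I → -6, II → -10, III → -4; maximin = -4.
Column maxima: Left → 2, Right → 4; minimax = 2.
-4 ≠ 2, so there is no saddle point; optimal play is mixed.
II is strictly dominated by I, so Row never plays it.
On the remaining 2×2 (I, III vs Left, Right):
Let Row play I with probability p. Expected payoff against Left: 2p + (-4)(1−p) = 6p − 4; against Right: (-6)p + 4(1−p) = −10p + 4.
Setting these equal: 6p − 4 = −10p + 4 ⇒ 16p = 8 ⇒ p = 1/2, and the value is (6)·(1/2) − 4 = -1.
For Column: with q = P(Left), equating I's and III's payoffs gives 8q − 6 = −8q + 4 ⇒ q = 5/8.

3/8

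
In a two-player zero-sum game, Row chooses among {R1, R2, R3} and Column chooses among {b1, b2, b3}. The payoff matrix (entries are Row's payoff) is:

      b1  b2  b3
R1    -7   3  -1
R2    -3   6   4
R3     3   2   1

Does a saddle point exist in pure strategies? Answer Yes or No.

Row minima: R1 → -7, R2 → -3, R3 → 1; maximin = 1.
Column maxima: b1 → 3, b2 → 6, b3 → 4; minimax = 3.
1 ≠ 3, so no pure-strategy equilibrium exists.

No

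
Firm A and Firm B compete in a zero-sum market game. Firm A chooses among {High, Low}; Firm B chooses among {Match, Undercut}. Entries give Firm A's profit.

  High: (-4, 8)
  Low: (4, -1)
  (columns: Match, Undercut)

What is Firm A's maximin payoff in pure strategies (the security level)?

-1

Row minima: High → -4, Low → -1.
The best of these is -1.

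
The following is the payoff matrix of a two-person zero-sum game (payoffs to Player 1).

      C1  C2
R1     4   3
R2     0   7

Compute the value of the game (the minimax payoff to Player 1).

Row minima: R1 → 3, R2 → 0; maximin = 3.
Column maxima: C1 → 4, C2 → 7; minimax = 4.
3 ≠ 4, so there is no saddle point; optimal play is mixed.
Let Player 1 play R1 with probability p. Expected payoff against C1: 4p + 0(1−p) = 4p; against C2: 3p + 7(1−p) = −4p + 7.
Setting these equal: 4p = −4p + 7 ⇒ 8p = 7 ⇒ p = 7/8, and the value is (4)·(7/8) = 7/2.
For Player 2: with q = P(C1), equating R1's and R2's payoffs gives q + 3 = −7q + 7 ⇒ q = 1/2.

7/2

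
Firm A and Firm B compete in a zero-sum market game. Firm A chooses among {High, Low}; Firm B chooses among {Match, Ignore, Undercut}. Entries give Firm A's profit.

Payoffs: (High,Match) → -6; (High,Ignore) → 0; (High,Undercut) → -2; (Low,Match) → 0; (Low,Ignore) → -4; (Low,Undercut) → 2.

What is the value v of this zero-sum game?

Row minima: High → -6, Low → -4; maximin = -4.
Column maxima: Match → 0, Ignore → 0, Undercut → 2; minimax = 0.
-4 ≠ 0, so there is no saddle point; optimal play is mixed.
Undercut is strictly dominated by Match (it gives Firm A strictly more in every row), so Firm B never plays it.
On the remaining 2×2 (High, Low vs Match, Ignore):
Let Firm A play High with probability p. Expected payoff against Match: (-6)p + 0(1−p) = −6p; against Ignore: 0p + (-4)(1−p) = 4p − 4.
Setting these equal: −6p = 4p − 4 ⇒ −10p = -4 ⇒ p = 2/5, and the value is (-6)·(2/5) = -12/5.
For Firm B: with q = P(Match), equating High's and Low's payoffs gives −6q = 4q − 4 ⇒ q = 2/5.

-12/5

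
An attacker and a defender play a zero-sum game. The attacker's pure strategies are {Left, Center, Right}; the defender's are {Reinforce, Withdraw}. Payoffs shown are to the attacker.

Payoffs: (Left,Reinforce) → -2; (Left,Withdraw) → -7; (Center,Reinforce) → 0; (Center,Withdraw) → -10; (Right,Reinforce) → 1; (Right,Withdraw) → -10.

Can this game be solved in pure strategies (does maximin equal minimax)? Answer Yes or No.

Yes

Row minima: Left → -7, Center → -10, Right → -10; maximin = -7.
Column maxima: Reinforce → 1, Withdraw → -7; minimax = -7.
maximin = minimax = -7, so a saddle point exists.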